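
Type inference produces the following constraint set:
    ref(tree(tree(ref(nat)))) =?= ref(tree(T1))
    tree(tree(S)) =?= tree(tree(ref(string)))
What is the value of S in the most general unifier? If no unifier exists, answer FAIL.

Decompose ref/1: tree(tree(ref(nat))) =?= tree(T1).
Decompose tree/1: tree(ref(nat)) =?= T1.
Bind T1 := tree(ref(nat)); no other remaining equation mentions T1.
Decompose tree/1: tree(S) =?= tree(ref(string)).
Decompose tree/1: S =?= ref(string).
Bind S := ref(string).
MGU = { T1 := tree(ref(nat)), S := ref(string) }, so S := ref(string).

ref(string)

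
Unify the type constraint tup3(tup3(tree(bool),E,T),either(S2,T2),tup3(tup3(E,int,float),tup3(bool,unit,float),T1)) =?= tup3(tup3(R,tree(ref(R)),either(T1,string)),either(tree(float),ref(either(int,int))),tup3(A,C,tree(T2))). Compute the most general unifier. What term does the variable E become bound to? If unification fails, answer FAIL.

tree(ref(tree(bool)))

Decompose tup3/3: tup3(tree(bool),E,T) =?= tup3(R,tree(ref(R)),either(T1,string)),  either(S2,T2) =?= either(tree(float),ref(either(int,int))),  tup3(tup3(E,int,float),tup3(bool,unit,float),T1) =?= tup3(A,C,tree(T2)).
Decompose tup3/3: tree(bool) =?= R,  E =?= tree(ref(R)),  T =?= either(T1,string).
Bind R := tree(bool); substituting into the one remaining equation that mentions R gives: E =?= tree(ref(tree(bool))).
Bind E := tree(ref(tree(bool))); substituting into the one remaining equation that mentions E gives: tup3(tup3(tree(ref(tree(bool))),int,float),tup3(bool,unit,float),T1) =?= tup3(A,C,tree(T2)).
Bind T := either(T1,string); no other remaining equation mentions T.
Decompose either/2: S2 =?= tree(float),  T2 =?= ref(either(int,int)).
Bind S2 := tree(float); no other remaining equation mentions S2.
Bind T2 := ref(either(int,int)); substituting into the remaining equation gives: tup3(tup3(tree(ref(tree(bool))),int,float),tup3(bool,unit,float),T1) =?= tup3(A,C,tree(ref(either(int,int)))).
Decompose tup3/3: tup3(tree(ref(tree(bool))),int,float) =?= A,  tup3(bool,unit,float) =?= C,  T1 =?= tree(ref(either(int,int))).
Bind A := tup3(tree(ref(tree(bool))),int,float); no other remaining equation mentions A.
Bind C := tup3(bool,unit,float); no other remaining equation mentions C.
Bind T1 := tree(ref(either(int,int))). Substituting into the earlier binding gives T := either(tree(ref(either(int,int))),string).
MGU = { R := tree(bool), E := tree(ref(tree(bool))), T := either(tree(ref(either(int,int))),string), S2 := tree(float), T2 := ref(either(int,int)), A := tup3(tree(ref(tree(bool))),int,float), C := tup3(bool,unit,float), T1 := tree(ref(either(int,int))) }, so E := tree(ref(tree(bool))).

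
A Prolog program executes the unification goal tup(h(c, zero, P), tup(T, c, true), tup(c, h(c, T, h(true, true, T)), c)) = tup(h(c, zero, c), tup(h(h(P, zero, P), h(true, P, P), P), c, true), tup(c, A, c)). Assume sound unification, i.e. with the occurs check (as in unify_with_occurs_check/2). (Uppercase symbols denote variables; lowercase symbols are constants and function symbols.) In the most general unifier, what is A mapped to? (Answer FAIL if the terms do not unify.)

h(c, h(h(c, zero, c), h(true, c, c), c), h(true, true, h(h(c, zero, c), h(true, c, c), c)))

Decompose tup/3: h(c, zero, P) = h(c, zero, c),  tup(T, c, true) = tup(h(h(P, zero, P), h(true, P, P), P), c, true),  tup(c, h(c, T, h(true, true, T)), c) = tup(c, A, c).
Decompose h/3: c = c,  zero = zero,  P = c.
Delete trivial equation c = c.
Delete trivial equation zero = zero.
Bind P := c; substituting into the one remaining equation that mentions P gives: tup(T, c, true) = tup(h(h(c, zero, c), h(true, c, c), c), c, true).
Decompose tup/3: T = h(h(c, zero, c), h(true, c, c), c),  c = c,  true = true.
Bind T := h(h(c, zero, c), h(true, c, c), c); substituting into the one remaining equation that mentions T gives: tup(c, h(c, h(h(c, zero, c), h(true, c, c), c), h(true, true, h(h(c, zero, c), h(true, c, c), c))), c) = tup(c, A, c).
Delete trivial equation c = c.
Delete trivial equation true = true.
Decompose tup/3: c = c,  h(c, h(h(c, zero, c), h(true, c, c), c), h(true, true, h(h(c, zero, c), h(true, c, c), c))) = A,  c = c.
Delete trivial equation c = c.
Bind A := h(c, h(h(c, zero, c), h(true, c, c), c), h(true, true, h(h(c, zero, c), h(true, c, c), c))); no other remaining equation mentions A.
Delete trivial equation c = c.
MGU = { P = c, T = h(h(c, zero, c), h(true, c, c), c), A = h(c, h(h(c, zero, c), h(true, c, c), c), h(true, true, h(h(c, zero, c), h(true, c, c), c))) }, so A = h(c, h(h(c, zero, c), h(true, c, c), c), h(true, true, h(h(c, zero, c), h(true, c, c), c))).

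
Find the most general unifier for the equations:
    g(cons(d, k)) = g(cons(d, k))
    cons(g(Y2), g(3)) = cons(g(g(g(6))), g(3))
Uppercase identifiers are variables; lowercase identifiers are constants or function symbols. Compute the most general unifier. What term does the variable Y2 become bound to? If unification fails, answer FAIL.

Delete trivial equation g(cons(d, k)) = g(cons(d, k)).
Decompose cons/2: g(Y2) = g(g(g(6))),  g(3) = g(3).
Decompose g/1: Y2 = g(g(6)).
Bind Y2 := g(g(6)); no other remaining equation mentions Y2.
Delete trivial equation g(3) = g(3).
MGU = { Y2 ↦ g(g(6)) }, so Y2 ↦ g(g(6)).

g(g(6))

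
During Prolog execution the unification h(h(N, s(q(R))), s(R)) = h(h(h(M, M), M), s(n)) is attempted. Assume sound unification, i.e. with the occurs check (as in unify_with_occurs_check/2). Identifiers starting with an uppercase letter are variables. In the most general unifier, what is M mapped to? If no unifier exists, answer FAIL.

s(q(n))

Decompose h/2: h(N, s(q(R))) = h(h(M, M), M),  s(R) = s(n).
Decompose h/2: N = h(M, M),  s(q(R)) = M.
Bind N := h(M, M); no other remaining equation mentions N.
Bind M := s(q(R)); no other remaining equation mentions M. Substituting into the earlier binding gives N := h(s(q(R)), s(q(R))).
Decompose s/1: R = n.
Bind R := n. Substituting into the earlier bindings gives N := h(s(q(n)), s(q(n))), M := s(q(n)).
MGU = { N -> h(s(q(n)), s(q(n))), M -> s(q(n)), R -> n }, so M -> s(q(n)).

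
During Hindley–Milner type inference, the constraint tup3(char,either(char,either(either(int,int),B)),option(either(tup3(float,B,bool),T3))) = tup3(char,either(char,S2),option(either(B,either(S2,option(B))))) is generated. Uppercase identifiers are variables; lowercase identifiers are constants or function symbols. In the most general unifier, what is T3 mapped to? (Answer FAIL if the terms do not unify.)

FAIL

Decompose tup3/3: char = char,  either(char,either(either(int,int),B)) = either(char,S2),  option(either(tup3(float,B,bool),T3)) = option(either(B,either(S2,option(B)))).
Delete trivial equation char = char.
Decompose either/2: char = char,  either(either(int,int),B) = S2.
Delete trivial equation char = char.
Bind S2 := either(either(int,int),B); substituting into the remaining equation gives: option(either(tup3(float,B,bool),T3)) = option(either(B,either(either(either(int,int),B),option(B)))).
Decompose option/1: either(tup3(float,B,bool),T3) = either(B,either(either(either(int,int),B),option(B))).
Decompose either/2: tup3(float,B,bool) = B,  T3 = either(either(either(int,int),B),option(B)).
Occurs check fails: B occurs in tup3(float,B,bool); the equation B = tup3(float,B,bool) has no finite solution.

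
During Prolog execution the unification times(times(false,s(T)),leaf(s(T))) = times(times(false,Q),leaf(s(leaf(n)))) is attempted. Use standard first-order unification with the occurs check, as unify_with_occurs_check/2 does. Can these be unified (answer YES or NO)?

Decompose times/2: times(false,s(T)) = times(false,Q),  leaf(s(T)) = leaf(s(leaf(n))).
Decompose times/2: false = false,  s(T) = Q.
Delete trivial equation false = false.
Bind Q := s(T); no other remaining equation mentions Q.
Decompose leaf/1: s(T) = s(leaf(n)).
Decompose s/1: T = leaf(n).
Bind T := leaf(n). Substituting into the earlier binding gives Q := s(leaf(n)).
No equations remain and no clash or occurs-check failure arose, so a unifier exists.

YES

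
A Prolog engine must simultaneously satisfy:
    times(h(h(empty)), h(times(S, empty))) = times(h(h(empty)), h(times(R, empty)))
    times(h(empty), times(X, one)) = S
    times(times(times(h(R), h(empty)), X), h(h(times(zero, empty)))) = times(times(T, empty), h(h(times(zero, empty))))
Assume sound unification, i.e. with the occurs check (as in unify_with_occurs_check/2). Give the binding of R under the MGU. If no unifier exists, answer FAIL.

times(h(empty), times(empty, one))

Decompose times/2: h(h(empty)) = h(h(empty)),  h(times(S, empty)) = h(times(R, empty)).
Delete trivial equation h(h(empty)) = h(h(empty)).
Decompose h/1: times(S, empty) = times(R, empty).
Decompose times/2: S = R,  empty = empty.
Bind S := R; substituting into the one remaining equation that mentions S gives: times(h(empty), times(X, one)) = R.
Delete trivial equation empty = empty.
Bind R := times(h(empty), times(X, one)); substituting into the remaining equation gives: times(times(times(h(times(h(empty), times(X, one))), h(empty)), X), h(h(times(zero, empty)))) = times(times(T, empty), h(h(times(zero, empty)))). Substituting into the earlier binding gives S := times(h(empty), times(X, one)).
Decompose times/2: times(times(h(times(h(empty), times(X, one))), h(empty)), X) = times(T, empty),  h(h(times(zero, empty))) = h(h(times(zero, empty))).
Decompose times/2: times(h(times(h(empty), times(X, one))), h(empty)) = T,  X = empty.
Bind T := times(h(times(h(empty), times(X, one))), h(empty)); no other remaining equation mentions T.
Bind X := empty; no other remaining equation mentions X. Substituting into the earlier bindings gives S := times(h(empty), times(empty, one)), R := times(h(empty), times(empty, one)), T := times(h(times(h(empty), times(empty, one))), h(empty)).
Delete trivial equation h(h(times(zero, empty))) = h(h(times(zero, empty))).
MGU = { S -> times(h(empty), times(empty, one)), R -> times(h(empty), times(empty, one)), T -> times(h(times(h(empty), times(empty, one))), h(empty)), X -> empty }, so R -> times(h(empty), times(empty, one)).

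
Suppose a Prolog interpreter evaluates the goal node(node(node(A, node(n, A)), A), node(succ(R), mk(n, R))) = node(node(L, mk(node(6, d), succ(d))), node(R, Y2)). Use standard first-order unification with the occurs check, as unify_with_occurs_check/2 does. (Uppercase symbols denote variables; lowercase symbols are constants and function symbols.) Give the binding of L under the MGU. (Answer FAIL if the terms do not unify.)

Decompose node/2: node(node(A, node(n, A)), A) = node(L, mk(node(6, d), succ(d))),  node(succ(R), mk(n, R)) = node(R, Y2).
Decompose node/2: node(A, node(n, A)) = L,  A = mk(node(6, d), succ(d)).
Bind L := node(A, node(n, A)); no other remaining equation mentions L.
Bind A := mk(node(6, d), succ(d)); no other remaining equation mentions A. Substituting into the earlier binding gives L := node(mk(node(6, d), succ(d)), node(n, mk(node(6, d), succ(d)))).
Decompose node/2: succ(R) = R,  mk(n, R) = Y2.
Occurs check fails: R occurs in succ(R); the equation R = succ(R) has no finite solution.

FAIL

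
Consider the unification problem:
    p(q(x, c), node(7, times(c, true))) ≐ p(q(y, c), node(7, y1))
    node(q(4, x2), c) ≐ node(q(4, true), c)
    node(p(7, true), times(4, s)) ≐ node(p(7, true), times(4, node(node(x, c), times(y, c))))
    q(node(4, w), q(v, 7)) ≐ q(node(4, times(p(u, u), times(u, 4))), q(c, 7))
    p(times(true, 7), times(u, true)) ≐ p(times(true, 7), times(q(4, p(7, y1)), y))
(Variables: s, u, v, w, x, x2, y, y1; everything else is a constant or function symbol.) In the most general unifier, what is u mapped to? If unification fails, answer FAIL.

Decompose p/2: q(x, c) ≐ q(y, c),  node(7, times(c, true)) ≐ node(7, y1).
Decompose q/2: x ≐ y,  c ≐ c.
Bind x := y; substituting into the one remaining equation that mentions x gives: node(p(7, true), times(4, s)) ≐ node(p(7, true), times(4, node(node(y, c), times(y, c)))).
Delete trivial equation c ≐ c.
Decompose node/2: 7 ≐ 7,  times(c, true) ≐ y1.
Delete trivial equation 7 ≐ 7.
Bind y1 := times(c, true); substituting into the one remaining equation that mentions y1 gives: p(times(true, 7), times(u, true)) ≐ p(times(true, 7), times(q(4, p(7, times(c, true))), y)).
Decompose node/2: q(4, x2) ≐ q(4, true),  c ≐ c.
Decompose q/2: 4 ≐ 4,  x2 ≐ true.
Delete trivial equation 4 ≐ 4.
Bind x2 := true; no other remaining equation mentions x2.
Delete trivial equation c ≐ c.
Decompose node/2: p(7, true) ≐ p(7, true),  times(4, s) ≐ times(4, node(node(y, c), times(y, c))).
Delete trivial equation p(7, true) ≐ p(7, true).
Decompose times/2: 4 ≐ 4,  s ≐ node(node(y, c), times(y, c)).
Delete trivial equation 4 ≐ 4.
Bind s := node(node(y, c), times(y, c)); no other remaining equation mentions s.
Decompose q/2: node(4, w) ≐ node(4, times(p(u, u), times(u, 4))),  q(v, 7) ≐ q(c, 7).
Decompose node/2: 4 ≐ 4,  w ≐ times(p(u, u), times(u, 4)).
Delete trivial equation 4 ≐ 4.
Bind w := times(p(u, u), times(u, 4)); no other remaining equation mentions w.
Decompose q/2: v ≐ c,  7 ≐ 7.
Bind v := c; no other remaining equation mentions v.
Delete trivial equation 7 ≐ 7.
Decompose p/2: times(true, 7) ≐ times(true, 7),  times(u, true) ≐ times(q(4, p(7, times(c, true))), y).
Delete trivial equation times(true, 7) ≐ times(true, 7).
Decompose times/2: u ≐ q(4, p(7, times(c, true))),  true ≐ y.
Bind u := q(4, p(7, times(c, true))); no other remaining equation mentions u. Substituting into the earlier binding gives w := times(p(q(4, p(7, times(c, true))), q(4, p(7, times(c, true)))), times(q(4, p(7, times(c, true))), 4)).
Bind y := true. Substituting into the earlier bindings gives x := true, s := node(node(true, c), times(true, c)).
MGU = { x := true, y1 := times(c, true), x2 := true, s := node(node(true, c), times(true, c)), w := times(p(q(4, p(7, times(c, true))), q(4, p(7, times(c, true)))), times(q(4, p(7, times(c, true))), 4)), v := c, u := q(4, p(7, times(c, true))), y := true }, so u := q(4, p(7, times(c, true))).

q(4, p(7, times(c, true)))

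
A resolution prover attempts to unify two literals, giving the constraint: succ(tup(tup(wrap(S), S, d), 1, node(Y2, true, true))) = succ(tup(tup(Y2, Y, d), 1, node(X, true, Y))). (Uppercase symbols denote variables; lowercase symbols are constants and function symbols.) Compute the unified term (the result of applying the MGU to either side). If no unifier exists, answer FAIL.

Decompose succ/1: tup(tup(wrap(S), S, d), 1, node(Y2, true, true)) = tup(tup(Y2, Y, d), 1, node(X, true, Y)).
Decompose tup/3: tup(wrap(S), S, d) = tup(Y2, Y, d),  1 = 1,  node(Y2, true, true) = node(X, true, Y).
Decompose tup/3: wrap(S) = Y2,  S = Y,  d = d.
Bind Y2 := wrap(S); substituting into the one remaining equation that mentions Y2 gives: node(wrap(S), true, true) = node(X, true, Y).
Bind S := Y; substituting into the one remaining equation that mentions S gives: node(wrap(Y), true, true) = node(X, true, Y). Substituting into the earlier binding gives Y2 := wrap(Y).
Delete trivial equation d = d.
Delete trivial equation 1 = 1.
Decompose node/3: wrap(Y) = X,  true = true,  true = Y.
Bind X := wrap(Y); no other remaining equation mentions X.
Delete trivial equation true = true.
Bind Y := true. Substituting into the earlier bindings gives Y2 := wrap(true), S := true, X := wrap(true).
Applying the MGU to either side gives succ(tup(tup(wrap(true), true, d), 1, node(wrap(true), true, true))).

succ(tup(tup(wrap(true), true, d), 1, node(wrap(true), true, true)))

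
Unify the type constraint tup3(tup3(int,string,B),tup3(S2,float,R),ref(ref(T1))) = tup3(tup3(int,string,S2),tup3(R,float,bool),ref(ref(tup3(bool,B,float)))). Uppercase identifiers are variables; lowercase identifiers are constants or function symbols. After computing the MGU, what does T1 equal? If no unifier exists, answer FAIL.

tup3(bool,bool,float)

Decompose tup3/3: tup3(int,string,B) = tup3(int,string,S2),  tup3(S2,float,R) = tup3(R,float,bool),  ref(ref(T1)) = ref(ref(tup3(bool,B,float))).
Decompose tup3/3: int = int,  string = string,  B = S2.
Delete trivial equation int = int.
Delete trivial equation string = string.
Bind B := S2; substituting into the one remaining equation that mentions B gives: ref(ref(T1)) = ref(ref(tup3(bool,S2,float))).
Decompose tup3/3: S2 = R,  float = float,  R = bool.
Bind S2 := R; substituting into the one remaining equation that mentions S2 gives: ref(ref(T1)) = ref(ref(tup3(bool,R,float))). Substituting into the earlier binding gives B := R.
Delete trivial equation float = float.
Bind R := bool; substituting into the remaining equation gives: ref(ref(T1)) = ref(ref(tup3(bool,bool,float))). Substituting into the earlier bindings gives B := bool, S2 := bool.
Decompose ref/1: ref(T1) = ref(tup3(bool,bool,float)).
Decompose ref/1: T1 = tup3(bool,bool,float).
Bind T1 := tup3(bool,bool,float).
MGU = { B := bool, S2 := bool, R := bool, T1 := tup3(bool,bool,float) }, so T1 := tup3(bool,bool,float).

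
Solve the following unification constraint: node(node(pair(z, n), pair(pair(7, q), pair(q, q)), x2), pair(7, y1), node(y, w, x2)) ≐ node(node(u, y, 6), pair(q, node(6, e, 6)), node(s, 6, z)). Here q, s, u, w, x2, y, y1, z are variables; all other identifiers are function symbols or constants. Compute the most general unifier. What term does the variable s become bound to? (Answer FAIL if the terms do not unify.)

Decompose node/3: node(pair(z, n), pair(pair(7, q), pair(q, q)), x2) ≐ node(u, y, 6),  pair(7, y1) ≐ pair(q, node(6, e, 6)),  node(y, w, x2) ≐ node(s, 6, z).
Decompose node/3: pair(z, n) ≐ u,  pair(pair(7, q), pair(q, q)) ≐ y,  x2 ≐ 6.
Bind u := pair(z, n); no other remaining equation mentions u.
Bind y := pair(pair(7, q), pair(q, q)); substituting into the one remaining equation that mentions y gives: node(pair(pair(7, q), pair(q, q)), w, x2) ≐ node(s, 6, z).
Bind x2 := 6; substituting into the one remaining equation that mentions x2 gives: node(pair(pair(7, q), pair(q, q)), w, 6) ≐ node(s, 6, z).
Decompose pair/2: 7 ≐ q,  y1 ≐ node(6, e, 6).
Bind q := 7; substituting into the one remaining equation that mentions q gives: node(pair(pair(7, 7), pair(7, 7)), w, 6) ≐ node(s, 6, z). Substituting into the earlier binding gives y := pair(pair(7, 7), pair(7, 7)).
Bind y1 := node(6, e, 6); no other remaining equation mentions y1.
Decompose node/3: pair(pair(7, 7), pair(7, 7)) ≐ s,  w ≐ 6,  6 ≐ z.
Bind s := pair(pair(7, 7), pair(7, 7)); no other remaining equation mentions s.
Bind w := 6; no other remaining equation mentions w.
Bind z := 6. Substituting into the earlier binding gives u := pair(6, n).
MGU = { u ↦ pair(6, n), y ↦ pair(pair(7, 7), pair(7, 7)), x2 ↦ 6, q ↦ 7, y1 ↦ node(6, e, 6), s ↦ pair(pair(7, 7), pair(7, 7)), w ↦ 6, z ↦ 6 }, so s ↦ pair(pair(7, 7), pair(7, 7)).

pair(pair(7, 7), pair(7, 7))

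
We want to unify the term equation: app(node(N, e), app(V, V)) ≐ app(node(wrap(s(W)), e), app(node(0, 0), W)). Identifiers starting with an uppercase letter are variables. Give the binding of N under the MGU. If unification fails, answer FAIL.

Decompose app/2: node(N, e) ≐ node(wrap(s(W)), e),  app(V, V) ≐ app(node(0, 0), W).
Decompose node/2: N ≐ wrap(s(W)),  e ≐ e.
Bind N := wrap(s(W)); no other remaining equation mentions N.
Delete trivial equation e ≐ e.
Decompose app/2: V ≐ node(0, 0),  V ≐ W.
Bind V := node(0, 0); substituting into the remaining equation gives: node(0, 0) ≐ W.
Bind W := node(0, 0). Substituting into the earlier binding gives N := wrap(s(node(0, 0))).
MGU = { N ↦ wrap(s(node(0, 0))), V ↦ node(0, 0), W ↦ node(0, 0) }, so N ↦ wrap(s(node(0, 0))).

wrap(s(node(0, 0)))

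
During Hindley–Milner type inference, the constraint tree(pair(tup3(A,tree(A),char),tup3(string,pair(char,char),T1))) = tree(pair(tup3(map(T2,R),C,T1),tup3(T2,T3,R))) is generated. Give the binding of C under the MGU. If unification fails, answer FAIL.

Decompose tree/1: pair(tup3(A,tree(A),char),tup3(string,pair(char,char),T1)) = pair(tup3(map(T2,R),C,T1),tup3(T2,T3,R)).
Decompose pair/2: tup3(A,tree(A),char) = tup3(map(T2,R),C,T1),  tup3(string,pair(char,char),T1) = tup3(T2,T3,R).
Decompose tup3/3: A = map(T2,R),  tree(A) = C,  char = T1.
Bind A := map(T2,R); substituting into the one remaining equation that mentions A gives: tree(map(T2,R)) = C.
Bind C := tree(map(T2,R)); no other remaining equation mentions C.
Bind T1 := char; substituting into the remaining equation gives: tup3(string,pair(char,char),char) = tup3(T2,T3,R).
Decompose tup3/3: string = T2,  pair(char,char) = T3,  char = R.
Bind T2 := string; no other remaining equation mentions T2. Substituting into the earlier bindings gives A := map(string,R), C := tree(map(string,R)).
Bind T3 := pair(char,char); no other remaining equation mentions T3.
Bind R := char. Substituting into the earlier bindings gives A := map(string,char), C := tree(map(string,char)).
MGU = { A := map(string,char), C := tree(map(string,char)), T1 := char, T2 := string, T3 := pair(char,char), R := char }, so C := tree(map(string,char)).

tree(map(string,char))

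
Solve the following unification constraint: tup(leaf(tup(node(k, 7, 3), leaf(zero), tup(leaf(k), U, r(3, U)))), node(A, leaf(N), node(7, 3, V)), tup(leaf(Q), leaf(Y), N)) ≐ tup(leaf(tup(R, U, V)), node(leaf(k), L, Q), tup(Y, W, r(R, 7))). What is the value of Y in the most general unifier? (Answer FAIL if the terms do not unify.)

leaf(node(7, 3, tup(leaf(k), leaf(zero), r(3, leaf(zero)))))

Decompose tup/3: leaf(tup(node(k, 7, 3), leaf(zero), tup(leaf(k), U, r(3, U)))) ≐ leaf(tup(R, U, V)),  node(A, leaf(N), node(7, 3, V)) ≐ node(leaf(k), L, Q),  tup(leaf(Q), leaf(Y), N) ≐ tup(Y, W, r(R, 7)).
Decompose leaf/1: tup(node(k, 7, 3), leaf(zero), tup(leaf(k), U, r(3, U))) ≐ tup(R, U, V).
Decompose tup/3: node(k, 7, 3) ≐ R,  leaf(zero) ≐ U,  tup(leaf(k), U, r(3, U)) ≐ V.
Bind R := node(k, 7, 3); substituting into the one remaining equation that mentions R gives: tup(leaf(Q), leaf(Y), N) ≐ tup(Y, W, r(node(k, 7, 3), 7)).
Bind U := leaf(zero); substituting into the one remaining equation that mentions U gives: tup(leaf(k), leaf(zero), r(3, leaf(zero))) ≐ V.
Bind V := tup(leaf(k), leaf(zero), r(3, leaf(zero))); substituting into the one remaining equation that mentions V gives: node(A, leaf(N), node(7, 3, tup(leaf(k), leaf(zero), r(3, leaf(zero))))) ≐ node(leaf(k), L, Q).
Decompose node/3: A ≐ leaf(k),  leaf(N) ≐ L,  node(7, 3, tup(leaf(k), leaf(zero), r(3, leaf(zero)))) ≐ Q.
Bind A := leaf(k); no other remaining equation mentions A.
Bind L := leaf(N); no other remaining equation mentions L.
Bind Q := node(7, 3, tup(leaf(k), leaf(zero), r(3, leaf(zero)))); substituting into the remaining equation gives: tup(leaf(node(7, 3, tup(leaf(k), leaf(zero), r(3, leaf(zero))))), leaf(Y), N) ≐ tup(Y, W, r(node(k, 7, 3), 7)).
Decompose tup/3: leaf(node(7, 3, tup(leaf(k), leaf(zero), r(3, leaf(zero))))) ≐ Y,  leaf(Y) ≐ W,  N ≐ r(node(k, 7, 3), 7).
Bind Y := leaf(node(7, 3, tup(leaf(k), leaf(zero), r(3, leaf(zero))))); substituting into the one remaining equation that mentions Y gives: leaf(leaf(node(7, 3, tup(leaf(k), leaf(zero), r(3, leaf(zero)))))) ≐ W.
Bind W := leaf(leaf(node(7, 3, tup(leaf(k), leaf(zero), r(3, leaf(zero)))))); no other remaining equation mentions W.
Bind N := r(node(k, 7, 3), 7). Substituting into the earlier binding gives L := leaf(r(node(k, 7, 3), 7)).
MGU = { R := node(k, 7, 3), U := leaf(zero), V := tup(leaf(k), leaf(zero), r(3, leaf(zero))), A := leaf(k), L := leaf(r(node(k, 7, 3), 7)), Q := node(7, 3, tup(leaf(k), leaf(zero), r(3, leaf(zero)))), Y := leaf(node(7, 3, tup(leaf(k), leaf(zero), r(3, leaf(zero))))), W := leaf(leaf(node(7, 3, tup(leaf(k), leaf(zero), r(3, leaf(zero)))))), N := r(node(k, 7, 3), 7) }, so Y := leaf(node(7, 3, tup(leaf(k), leaf(zero), r(3, leaf(zero))))).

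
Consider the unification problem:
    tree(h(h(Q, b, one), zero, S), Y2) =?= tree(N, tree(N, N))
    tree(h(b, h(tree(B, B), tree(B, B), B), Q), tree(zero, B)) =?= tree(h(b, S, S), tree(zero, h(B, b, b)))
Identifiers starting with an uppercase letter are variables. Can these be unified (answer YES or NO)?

NO

Decompose tree/2: h(h(Q, b, one), zero, S) =?= N,  Y2 =?= tree(N, N).
Bind N := h(h(Q, b, one), zero, S); substituting into the one remaining equation that mentions N gives: Y2 =?= tree(h(h(Q, b, one), zero, S), h(h(Q, b, one), zero, S)).
Bind Y2 := tree(h(h(Q, b, one), zero, S), h(h(Q, b, one), zero, S)); no other remaining equation mentions Y2.
Decompose tree/2: h(b, h(tree(B, B), tree(B, B), B), Q) =?= h(b, S, S),  tree(zero, B) =?= tree(zero, h(B, b, b)).
Decompose h/3: b =?= b,  h(tree(B, B), tree(B, B), B) =?= S,  Q =?= S.
Delete trivial equation b =?= b.
Bind S := h(tree(B, B), tree(B, B), B); substituting into the one remaining equation that mentions S gives: Q =?= h(tree(B, B), tree(B, B), B). Substituting into the earlier bindings gives N := h(h(Q, b, one), zero, h(tree(B, B), tree(B, B), B)), Y2 := tree(h(h(Q, b, one), zero, h(tree(B, B), tree(B, B), B)), h(h(Q, b, one), zero, h(tree(B, B), tree(B, B), B))).
Bind Q := h(tree(B, B), tree(B, B), B); no other remaining equation mentions Q. Substituting into the earlier bindings gives N := h(h(h(tree(B, B), tree(B, B), B), b, one), zero, h(tree(B, B), tree(B, B), B)), Y2 := tree(h(h(h(tree(B, B), tree(B, B), B), b, one), zero, h(tree(B, B), tree(B, B), B)), h(h(h(tree(B, B), tree(B, B), B), b, one), zero, h(tree(B, B), tree(B, B), B))).
Decompose tree/2: zero =?= zero,  B =?= h(B, b, b).
Delete trivial equation zero =?= zero.
Occurs check fails: B occurs in h(B, b, b); the equation B =?= h(B, b, b) has no finite solution.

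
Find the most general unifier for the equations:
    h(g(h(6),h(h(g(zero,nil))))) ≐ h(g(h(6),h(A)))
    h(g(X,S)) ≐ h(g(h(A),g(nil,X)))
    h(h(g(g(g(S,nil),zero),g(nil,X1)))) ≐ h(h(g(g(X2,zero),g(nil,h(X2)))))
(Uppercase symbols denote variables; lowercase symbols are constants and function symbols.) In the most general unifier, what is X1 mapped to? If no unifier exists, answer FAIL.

h(g(g(nil,h(h(g(zero,nil)))),nil))

Decompose h/1: g(h(6),h(h(g(zero,nil)))) ≐ g(h(6),h(A)).
Decompose g/2: h(6) ≐ h(6),  h(h(g(zero,nil))) ≐ h(A).
Delete trivial equation h(6) ≐ h(6).
Decompose h/1: h(g(zero,nil)) ≐ A.
Bind A := h(g(zero,nil)); substituting into the one remaining equation that mentions A gives: h(g(X,S)) ≐ h(g(h(h(g(zero,nil))),g(nil,X))).
Decompose h/1: g(X,S) ≐ g(h(h(g(zero,nil))),g(nil,X)).
Decompose g/2: X ≐ h(h(g(zero,nil))),  S ≐ g(nil,X).
Bind X := h(h(g(zero,nil))); substituting into the one remaining equation that mentions X gives: S ≐ g(nil,h(h(g(zero,nil)))).
Bind S := g(nil,h(h(g(zero,nil)))); substituting into the remaining equation gives: h(h(g(g(g(g(nil,h(h(g(zero,nil)))),nil),zero),g(nil,X1)))) ≐ h(h(g(g(X2,zero),g(nil,h(X2))))).
Decompose h/1: h(g(g(g(g(nil,h(h(g(zero,nil)))),nil),zero),g(nil,X1))) ≐ h(g(g(X2,zero),g(nil,h(X2)))).
Decompose h/1: g(g(g(g(nil,h(h(g(zero,nil)))),nil),zero),g(nil,X1)) ≐ g(g(X2,zero),g(nil,h(X2))).
Decompose g/2: g(g(g(nil,h(h(g(zero,nil)))),nil),zero) ≐ g(X2,zero),  g(nil,X1) ≐ g(nil,h(X2)).
Decompose g/2: g(g(nil,h(h(g(zero,nil)))),nil) ≐ X2,  zero ≐ zero.
Bind X2 := g(g(nil,h(h(g(zero,nil)))),nil); substituting into the one remaining equation that mentions X2 gives: g(nil,X1) ≐ g(nil,h(g(g(nil,h(h(g(zero,nil)))),nil))).
Delete trivial equation zero ≐ zero.
Decompose g/2: nil ≐ nil,  X1 ≐ h(g(g(nil,h(h(g(zero,nil)))),nil)).
Delete trivial equation nil ≐ nil.
Bind X1 := h(g(g(nil,h(h(g(zero,nil)))),nil)).
MGU = { A -> h(g(zero,nil)), X -> h(h(g(zero,nil))), S -> g(nil,h(h(g(zero,nil)))), X2 -> g(g(nil,h(h(g(zero,nil)))),nil), X1 -> h(g(g(nil,h(h(g(zero,nil)))),nil)) }, so X1 -> h(g(g(nil,h(h(g(zero,nil)))),nil)).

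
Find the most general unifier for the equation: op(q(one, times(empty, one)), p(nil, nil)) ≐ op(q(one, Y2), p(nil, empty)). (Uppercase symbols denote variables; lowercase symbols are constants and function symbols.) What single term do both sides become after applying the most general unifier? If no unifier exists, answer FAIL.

FAIL

Decompose op/2: q(one, times(empty, one)) ≐ q(one, Y2),  p(nil, nil) ≐ p(nil, empty).
Decompose q/2: one ≐ one,  times(empty, one) ≐ Y2.
Delete trivial equation one ≐ one.
Bind Y2 := times(empty, one); no other remaining equation mentions Y2.
Decompose p/2: nil ≐ nil,  nil ≐ empty.
Delete trivial equation nil ≐ nil.
Clash: constants nil and empty differ; no unifier exists.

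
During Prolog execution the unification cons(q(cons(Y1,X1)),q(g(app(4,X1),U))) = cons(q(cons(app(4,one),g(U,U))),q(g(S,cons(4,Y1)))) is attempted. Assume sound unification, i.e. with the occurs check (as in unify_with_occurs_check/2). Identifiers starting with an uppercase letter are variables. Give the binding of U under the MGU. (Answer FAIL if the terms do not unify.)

Decompose cons/2: q(cons(Y1,X1)) = q(cons(app(4,one),g(U,U))),  q(g(app(4,X1),U)) = q(g(S,cons(4,Y1))).
Decompose q/1: cons(Y1,X1) = cons(app(4,one),g(U,U)).
Decompose cons/2: Y1 = app(4,one),  X1 = g(U,U).
Bind Y1 := app(4,one); substituting into the one remaining equation that mentions Y1 gives: q(g(app(4,X1),U)) = q(g(S,cons(4,app(4,one)))).
Bind X1 := g(U,U); substituting into the remaining equation gives: q(g(app(4,g(U,U)),U)) = q(g(S,cons(4,app(4,one)))).
Decompose q/1: g(app(4,g(U,U)),U) = g(S,cons(4,app(4,one))).
Decompose g/2: app(4,g(U,U)) = S,  U = cons(4,app(4,one)).
Bind S := app(4,g(U,U)); no other remaining equation mentions S.
Bind U := cons(4,app(4,one)). Substituting into the earlier bindings gives X1 := g(cons(4,app(4,one)),cons(4,app(4,one))), S := app(4,g(cons(4,app(4,one)),cons(4,app(4,one)))).
MGU = { Y1 ↦ app(4,one), X1 ↦ g(cons(4,app(4,one)),cons(4,app(4,one))), S ↦ app(4,g(cons(4,app(4,one)),cons(4,app(4,one)))), U ↦ cons(4,app(4,one)) }, so U ↦ cons(4,app(4,one)).

cons(4,app(4,one))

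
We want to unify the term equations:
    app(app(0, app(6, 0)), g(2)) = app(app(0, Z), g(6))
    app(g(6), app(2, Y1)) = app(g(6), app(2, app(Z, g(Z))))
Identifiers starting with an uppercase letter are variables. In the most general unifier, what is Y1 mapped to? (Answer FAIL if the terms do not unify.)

Decompose app/2: app(0, app(6, 0)) = app(0, Z),  g(2) = g(6).
Decompose app/2: 0 = 0,  app(6, 0) = Z.
Delete trivial equation 0 = 0.
Bind Z := app(6, 0); substituting into the one remaining equation that mentions Z gives: app(g(6), app(2, Y1)) = app(g(6), app(2, app(app(6, 0), g(app(6, 0))))).
Decompose g/1: 2 = 6.
Clash: constants 2 and 6 differ; no unifier exists.

FAIL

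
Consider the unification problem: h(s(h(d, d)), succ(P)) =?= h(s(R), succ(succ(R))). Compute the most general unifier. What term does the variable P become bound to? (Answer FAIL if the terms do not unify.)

Decompose h/2: s(h(d, d)) =?= s(R),  succ(P) =?= succ(succ(R)).
Decompose s/1: h(d, d) =?= R.
Bind R := h(d, d); substituting into the remaining equation gives: succ(P) =?= succ(succ(h(d, d))).
Decompose succ/1: P =?= succ(h(d, d)).
Bind P := succ(h(d, d)).
MGU = { R ↦ h(d, d), P ↦ succ(h(d, d)) }, so P ↦ succ(h(d, d)).

succ(h(d, d))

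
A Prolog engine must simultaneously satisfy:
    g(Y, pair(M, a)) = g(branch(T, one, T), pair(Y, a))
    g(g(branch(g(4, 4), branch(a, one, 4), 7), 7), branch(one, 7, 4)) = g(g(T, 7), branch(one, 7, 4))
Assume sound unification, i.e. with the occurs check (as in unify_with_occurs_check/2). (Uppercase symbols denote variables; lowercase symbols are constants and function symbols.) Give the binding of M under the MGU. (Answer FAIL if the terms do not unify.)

Decompose g/2: Y = branch(T, one, T),  pair(M, a) = pair(Y, a).
Bind Y := branch(T, one, T); substituting into the one remaining equation that mentions Y gives: pair(M, a) = pair(branch(T, one, T), a).
Decompose pair/2: M = branch(T, one, T),  a = a.
Bind M := branch(T, one, T); no other remaining equation mentions M.
Delete trivial equation a = a.
Decompose g/2: g(branch(g(4, 4), branch(a, one, 4), 7), 7) = g(T, 7),  branch(one, 7, 4) = branch(one, 7, 4).
Decompose g/2: branch(g(4, 4), branch(a, one, 4), 7) = T,  7 = 7.
Bind T := branch(g(4, 4), branch(a, one, 4), 7); no other remaining equation mentions T. Substituting into the earlier bindings gives Y := branch(branch(g(4, 4), branch(a, one, 4), 7), one, branch(g(4, 4), branch(a, one, 4), 7)), M := branch(branch(g(4, 4), branch(a, one, 4), 7), one, branch(g(4, 4), branch(a, one, 4), 7)).
Delete trivial equation 7 = 7.
Delete trivial equation branch(one, 7, 4) = branch(one, 7, 4).
MGU = { Y ↦ branch(branch(g(4, 4), branch(a, one, 4), 7), one, branch(g(4, 4), branch(a, one, 4), 7)), M ↦ branch(branch(g(4, 4), branch(a, one, 4), 7), one, branch(g(4, 4), branch(a, one, 4), 7)), T ↦ branch(g(4, 4), branch(a, one, 4), 7) }, so M ↦ branch(branch(g(4, 4), branch(a, one, 4), 7), one, branch(g(4, 4), branch(a, one, 4), 7)).

branch(branch(g(4, 4), branch(a, one, 4), 7), one, branch(g(4, 4), branch(a, one, 4), 7))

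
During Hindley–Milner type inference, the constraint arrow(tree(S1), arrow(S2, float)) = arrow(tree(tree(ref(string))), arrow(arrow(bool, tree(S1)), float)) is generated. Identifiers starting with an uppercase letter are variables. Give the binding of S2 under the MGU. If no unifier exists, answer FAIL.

arrow(bool, tree(tree(ref(string))))

Decompose arrow/2: tree(S1) = tree(tree(ref(string))),  arrow(S2, float) = arrow(arrow(bool, tree(S1)), float).
Decompose tree/1: S1 = tree(ref(string)).
Bind S1 := tree(ref(string)); substituting into the remaining equation gives: arrow(S2, float) = arrow(arrow(bool, tree(tree(ref(string)))), float).
Decompose arrow/2: S2 = arrow(bool, tree(tree(ref(string)))),  float = float.
Bind S2 := arrow(bool, tree(tree(ref(string)))); no other remaining equation mentions S2.
Delete trivial equation float = float.
MGU = { S1 ↦ tree(ref(string)), S2 ↦ arrow(bool, tree(tree(ref(string)))) }, so S2 ↦ arrow(bool, tree(tree(ref(string)))).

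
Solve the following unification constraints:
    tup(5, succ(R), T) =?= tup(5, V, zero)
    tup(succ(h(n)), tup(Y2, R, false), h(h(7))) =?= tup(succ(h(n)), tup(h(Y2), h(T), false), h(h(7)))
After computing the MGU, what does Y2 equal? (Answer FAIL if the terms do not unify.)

FAIL

Decompose tup/3: 5 =?= 5,  succ(R) =?= V,  T =?= zero.
Delete trivial equation 5 =?= 5.
Bind V := succ(R); no other remaining equation mentions V.
Bind T := zero; substituting into the remaining equation gives: tup(succ(h(n)), tup(Y2, R, false), h(h(7))) =?= tup(succ(h(n)), tup(h(Y2), h(zero), false), h(h(7))).
Decompose tup/3: succ(h(n)) =?= succ(h(n)),  tup(Y2, R, false) =?= tup(h(Y2), h(zero), false),  h(h(7)) =?= h(h(7)).
Delete trivial equation succ(h(n)) =?= succ(h(n)).
Decompose tup/3: Y2 =?= h(Y2),  R =?= h(zero),  false =?= false.
Occurs check fails: Y2 occurs in h(Y2); the equation Y2 =?= h(Y2) has no finite solution.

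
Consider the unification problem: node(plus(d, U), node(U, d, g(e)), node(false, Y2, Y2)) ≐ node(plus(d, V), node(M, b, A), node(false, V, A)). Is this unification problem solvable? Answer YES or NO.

Decompose node/3: plus(d, U) ≐ plus(d, V),  node(U, d, g(e)) ≐ node(M, b, A),  node(false, Y2, Y2) ≐ node(false, V, A).
Decompose plus/2: d ≐ d,  U ≐ V.
Delete trivial equation d ≐ d.
Bind U := V; substituting into the one remaining equation that mentions U gives: node(V, d, g(e)) ≐ node(M, b, A).
Decompose node/3: V ≐ M,  d ≐ b,  g(e) ≐ A.
Bind V := M; substituting into the one remaining equation that mentions V gives: node(false, Y2, Y2) ≐ node(false, M, A). Substituting into the earlier binding gives U := M.
Clash: constants d and b differ; no unifier exists.

NO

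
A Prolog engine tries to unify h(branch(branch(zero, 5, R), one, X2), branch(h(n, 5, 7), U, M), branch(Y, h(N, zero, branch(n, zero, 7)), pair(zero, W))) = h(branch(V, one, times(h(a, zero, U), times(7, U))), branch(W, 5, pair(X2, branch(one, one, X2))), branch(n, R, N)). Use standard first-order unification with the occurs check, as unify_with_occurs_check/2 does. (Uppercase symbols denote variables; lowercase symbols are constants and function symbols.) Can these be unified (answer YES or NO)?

Decompose h/3: branch(branch(zero, 5, R), one, X2) = branch(V, one, times(h(a, zero, U), times(7, U))),  branch(h(n, 5, 7), U, M) = branch(W, 5, pair(X2, branch(one, one, X2))),  branch(Y, h(N, zero, branch(n, zero, 7)), pair(zero, W)) = branch(n, R, N).
Decompose branch/3: branch(zero, 5, R) = V,  one = one,  X2 = times(h(a, zero, U), times(7, U)).
Bind V := branch(zero, 5, R); no other remaining equation mentions V.
Delete trivial equation one = one.
Bind X2 := times(h(a, zero, U), times(7, U)); substituting into the one remaining equation that mentions X2 gives: branch(h(n, 5, 7), U, M) = branch(W, 5, pair(times(h(a, zero, U), times(7, U)), branch(one, one, times(h(a, zero, U), times(7, U))))).
Decompose branch/3: h(n, 5, 7) = W,  U = 5,  M = pair(times(h(a, zero, U), times(7, U)), branch(one, one, times(h(a, zero, U), times(7, U)))).
Bind W := h(n, 5, 7); substituting into the one remaining equation that mentions W gives: branch(Y, h(N, zero, branch(n, zero, 7)), pair(zero, h(n, 5, 7))) = branch(n, R, N).
Bind U := 5; substituting into the one remaining equation that mentions U gives: M = pair(times(h(a, zero, 5), times(7, 5)), branch(one, one, times(h(a, zero, 5), times(7, 5)))). Substituting into the earlier binding gives X2 := times(h(a, zero, 5), times(7, 5)).
Bind M := pair(times(h(a, zero, 5), times(7, 5)), branch(one, one, times(h(a, zero, 5), times(7, 5)))); no other remaining equation mentions M.
Decompose branch/3: Y = n,  h(N, zero, branch(n, zero, 7)) = R,  pair(zero, h(n, 5, 7)) = N.
Bind Y := n; no other remaining equation mentions Y.
Bind R := h(N, zero, branch(n, zero, 7)); no other remaining equation mentions R. Substituting into the earlier binding gives V := branch(zero, 5, h(N, zero, branch(n, zero, 7))).
Bind N := pair(zero, h(n, 5, 7)). Substituting into the earlier bindings gives V := branch(zero, 5, h(pair(zero, h(n, 5, 7)), zero, branch(n, zero, 7))), R := h(pair(zero, h(n, 5, 7)), zero, branch(n, zero, 7)).
No equations remain and no clash or occurs-check failure arose, so a unifier exists.

YES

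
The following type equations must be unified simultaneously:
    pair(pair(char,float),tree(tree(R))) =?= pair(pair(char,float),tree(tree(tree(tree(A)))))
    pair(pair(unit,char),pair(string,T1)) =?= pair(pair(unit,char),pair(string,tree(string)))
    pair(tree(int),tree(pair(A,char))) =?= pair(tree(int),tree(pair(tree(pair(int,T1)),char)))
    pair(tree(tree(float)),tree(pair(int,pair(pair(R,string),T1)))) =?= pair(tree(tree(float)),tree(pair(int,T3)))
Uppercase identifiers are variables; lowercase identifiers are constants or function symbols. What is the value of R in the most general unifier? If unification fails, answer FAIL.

Decompose pair/2: pair(char,float) =?= pair(char,float),  tree(tree(R)) =?= tree(tree(tree(tree(A)))).
Delete trivial equation pair(char,float) =?= pair(char,float).
Decompose tree/1: tree(R) =?= tree(tree(tree(A))).
Decompose tree/1: R =?= tree(tree(A)).
Bind R := tree(tree(A)); substituting into the one remaining equation that mentions R gives: pair(tree(tree(float)),tree(pair(int,pair(pair(tree(tree(A)),string),T1)))) =?= pair(tree(tree(float)),tree(pair(int,T3))).
Decompose pair/2: pair(unit,char) =?= pair(unit,char),  pair(string,T1) =?= pair(string,tree(string)).
Delete trivial equation pair(unit,char) =?= pair(unit,char).
Decompose pair/2: string =?= string,  T1 =?= tree(string).
Delete trivial equation string =?= string.
Bind T1 := tree(string); substituting into the remaining equations gives: pair(tree(int),tree(pair(A,char))) =?= pair(tree(int),tree(pair(tree(pair(int,tree(string))),char))),  pair(tree(tree(float)),tree(pair(int,pair(pair(tree(tree(A)),string),tree(string))))) =?= pair(tree(tree(float)),tree(pair(int,T3))).
Decompose pair/2: tree(int) =?= tree(int),  tree(pair(A,char)) =?= tree(pair(tree(pair(int,tree(string))),char)).
Delete trivial equation tree(int) =?= tree(int).
Decompose tree/1: pair(A,char) =?= pair(tree(pair(int,tree(string))),char).
Decompose pair/2: A =?= tree(pair(int,tree(string))),  char =?= char.
Bind A := tree(pair(int,tree(string))); substituting into the one remaining equation that mentions A gives: pair(tree(tree(float)),tree(pair(int,pair(pair(tree(tree(tree(pair(int,tree(string))))),string),tree(string))))) =?= pair(tree(tree(float)),tree(pair(int,T3))). Substituting into the earlier binding gives R := tree(tree(tree(pair(int,tree(string))))).
Delete trivial equation char =?= char.
Decompose pair/2: tree(tree(float)) =?= tree(tree(float)),  tree(pair(int,pair(pair(tree(tree(tree(pair(int,tree(string))))),string),tree(string)))) =?= tree(pair(int,T3)).
Delete trivial equation tree(tree(float)) =?= tree(tree(float)).
Decompose tree/1: pair(int,pair(pair(tree(tree(tree(pair(int,tree(string))))),string),tree(string))) =?= pair(int,T3).
Decompose pair/2: int =?= int,  pair(pair(tree(tree(tree(pair(int,tree(string))))),string),tree(string)) =?= T3.
Delete trivial equation int =?= int.
Bind T3 := pair(pair(tree(tree(tree(pair(int,tree(string))))),string),tree(string)).
MGU = { R ↦ tree(tree(tree(pair(int,tree(string))))), T1 ↦ tree(string), A ↦ tree(pair(int,tree(string))), T3 ↦ pair(pair(tree(tree(tree(pair(int,tree(string))))),string),tree(string)) }, so R ↦ tree(tree(tree(pair(int,tree(string))))).

tree(tree(tree(pair(int,tree(string)))))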